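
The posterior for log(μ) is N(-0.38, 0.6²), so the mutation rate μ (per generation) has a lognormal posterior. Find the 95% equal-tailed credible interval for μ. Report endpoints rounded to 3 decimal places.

On the log scale the 95% interval is -0.38 ± 1.960 × 0.6 = [-1.5560, 0.7960].
Exponentiate: [e^-1.5560, e^0.7960] = [0.211, 2.217].

[0.211, 2.217]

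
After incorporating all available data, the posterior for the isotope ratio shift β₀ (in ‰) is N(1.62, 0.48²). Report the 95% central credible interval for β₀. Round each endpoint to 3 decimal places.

The posterior is symmetric, so the 95% equal-tailed interval is β₀ = 1.62 ± z·0.48 with z = 1.960.
Half-width: 1.960 × 0.48 = 0.941.
1.62 − 0.941 = 0.679; 1.62 + 0.941 = 2.561.

[0.679, 2.561]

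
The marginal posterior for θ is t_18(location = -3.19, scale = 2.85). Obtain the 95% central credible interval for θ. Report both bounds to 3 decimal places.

The t_18 distribution is symmetric; the 95% interval is -3.19 ± t·2.85 with t_{0.975,18} = 2.101.
Half-width: 2.101 × 2.85 = 5.988.
-3.19 − 5.988 = -9.178; -3.19 + 5.988 = 2.798.

[-9.178, 2.798]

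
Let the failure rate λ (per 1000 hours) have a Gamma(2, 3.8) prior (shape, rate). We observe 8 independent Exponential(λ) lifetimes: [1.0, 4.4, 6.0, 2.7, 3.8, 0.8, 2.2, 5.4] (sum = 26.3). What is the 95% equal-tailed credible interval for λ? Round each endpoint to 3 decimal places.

Posterior: Gamma(2+8, 3.8+26.3) = Gamma(10, 30.1) (shape, rate).
Equal-tailed 95% interval: Gamma(10, 30.1) quantiles at 0.025 and 0.975.
Posterior mean ≈ 0.332, SD ≈ 0.105; a Normal approximation gives roughly [0.126, 0.538].
Exact: lower = 0.159; upper = 0.568.

[0.159, 0.568]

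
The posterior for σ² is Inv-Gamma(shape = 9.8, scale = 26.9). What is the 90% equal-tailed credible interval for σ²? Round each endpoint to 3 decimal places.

[1.741, 5.096]

Inverse-Gamma(9.8, 26.9) quantiles: F⁻¹(0.05) and F⁻¹(0.95).
Equivalently, 1/σ² ~ Gamma(9.8, rate = 26.9); invert its 0.95 and 0.05 quantiles.
Posterior mean ≈ 3.057, SD ≈ 1.095; a Normal approximation gives roughly [1.256, 4.857].
Exact: lower = 1.741; upper = 5.096.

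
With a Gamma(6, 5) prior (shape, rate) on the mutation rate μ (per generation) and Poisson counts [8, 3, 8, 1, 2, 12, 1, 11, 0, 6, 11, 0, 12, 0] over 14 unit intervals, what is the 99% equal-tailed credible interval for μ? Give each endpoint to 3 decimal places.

[3.142, 5.582]

Posterior: Gamma(6+75, 5+14) = Gamma(81, 19) (shape, rate).
Equal-tailed 99% interval: Gamma(81, 19) quantiles at 0.005 and 0.995.
Posterior mean ≈ 4.263, SD ≈ 0.474; a Normal approximation gives roughly [3.043, 5.483].
Exact: lower = 3.142; upper = 5.582.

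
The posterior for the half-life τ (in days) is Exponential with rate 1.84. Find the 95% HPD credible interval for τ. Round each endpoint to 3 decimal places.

[0.000, 1.628]

The exponential density is strictly decreasing on [0, ∞), so the HPD interval is anchored at 0: [0, q] with P(τ ≤ q) = 0.95.
q = −ln(1 − 0.95) / 1.84 = 2.9957 / 1.84 = 1.628.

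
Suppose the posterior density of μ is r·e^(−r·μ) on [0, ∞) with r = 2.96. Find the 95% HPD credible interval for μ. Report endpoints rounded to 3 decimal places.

The exponential density is strictly decreasing on [0, ∞), so the HPD interval is anchored at 0: [0, q] with P(μ ≤ q) = 0.95.
q = −ln(1 − 0.95) / 2.96 = 2.9957 / 2.96 = 1.012.

[0.000, 1.012]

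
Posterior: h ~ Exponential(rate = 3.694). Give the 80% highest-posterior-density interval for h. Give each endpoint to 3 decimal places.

[0.000, 0.436]

The exponential density is strictly decreasing on [0, ∞), so the HPD interval is anchored at 0: [0, q] with P(h ≤ q) = 0.80.
q = −ln(1 − 0.80) / 3.694 = 1.6094 / 3.694 = 0.436.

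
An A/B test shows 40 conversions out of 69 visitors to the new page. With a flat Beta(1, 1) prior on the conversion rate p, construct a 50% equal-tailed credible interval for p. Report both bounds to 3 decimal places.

Posterior: Beta(1+40, 1+29) = Beta(41, 30).
Equal-tailed 50% interval: the 0.25 and 0.75 quantiles of Beta(41, 30).
Posterior mean ≈ 0.577, SD ≈ 0.058; a Normal approximation gives roughly [0.538, 0.617].
Exact: F⁻¹(0.25) = 0.538; F⁻¹(0.75) = 0.617.

[0.538, 0.617]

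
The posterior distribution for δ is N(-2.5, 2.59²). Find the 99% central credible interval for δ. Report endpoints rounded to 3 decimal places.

[-9.171, 4.171]

The posterior is symmetric, so the 99% equal-tailed interval is δ = -2.5 ± z·2.59 with z = 2.576.
Half-width: 2.576 × 2.59 = 6.671.
-2.5 − 6.671 = -9.171; -2.5 + 6.671 = 4.171.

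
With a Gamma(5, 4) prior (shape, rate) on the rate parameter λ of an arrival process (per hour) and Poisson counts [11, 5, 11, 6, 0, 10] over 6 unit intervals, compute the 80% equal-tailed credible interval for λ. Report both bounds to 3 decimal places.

Posterior: Gamma(5+43, 4+6) = Gamma(48, 10) (shape, rate).
Equal-tailed 80% interval: Gamma(48, 10) quantiles at 0.1 and 0.9.
Posterior mean ≈ 4.800, SD ≈ 0.693; a Normal approximation gives roughly [3.912, 5.688].
Exact: lower = 3.936; upper = 5.707.

[3.936, 5.707]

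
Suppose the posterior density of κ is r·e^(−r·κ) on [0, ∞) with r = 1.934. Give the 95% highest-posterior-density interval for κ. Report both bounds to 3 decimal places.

The exponential density is strictly decreasing on [0, ∞), so the HPD interval is anchored at 0: [0, q] with P(κ ≤ q) = 0.95.
q = −ln(1 − 0.95) / 1.934 = 2.9957 / 1.934 = 1.549.

[0.000, 1.549]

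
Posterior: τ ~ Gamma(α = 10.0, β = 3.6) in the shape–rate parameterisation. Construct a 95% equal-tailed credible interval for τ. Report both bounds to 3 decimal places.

Posterior: Gamma(shape 10.0, rate 3.6).
Equal-tailed 95% interval: Gamma(10.0, 3.6) quantiles at 0.025 and 0.975.
Posterior mean ≈ 2.778, SD ≈ 0.878; a Normal approximation gives roughly [1.056, 4.499].
Exact: lower = 1.332; upper = 4.746.

[1.332, 4.746]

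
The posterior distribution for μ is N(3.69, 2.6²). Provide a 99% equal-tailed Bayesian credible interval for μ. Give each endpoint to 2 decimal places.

The posterior is symmetric, so the 99% equal-tailed interval is μ = 3.69 ± z·2.6 with z = 2.576.
Half-width: 2.576 × 2.6 = 6.70.
3.69 − 6.70 = -3.01; 3.69 + 6.70 = 10.39.

[-3.01, 10.39]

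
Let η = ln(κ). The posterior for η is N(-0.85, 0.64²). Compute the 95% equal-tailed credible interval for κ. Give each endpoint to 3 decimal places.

[0.122, 1.498]

On the log scale the 95% interval is -0.85 ± 1.960 × 0.64 = [-2.1044, 0.4044].
Exponentiate: [e^-2.1044, e^0.4044] = [0.122, 1.498].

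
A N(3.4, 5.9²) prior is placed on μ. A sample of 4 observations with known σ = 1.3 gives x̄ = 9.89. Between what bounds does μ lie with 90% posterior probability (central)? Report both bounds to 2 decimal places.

Posterior precision = 1/5.9² + 4/1.3² = 0.0287 + 2.3669 = 2.3956, so posterior SD = 0.6461.
Posterior mean = (3.4/5.9² + 4·9.89/1.3²) / 2.3956 = 9.8122.
Interval: 9.8122 ± 1.645 × 0.6461 → [8.75, 10.87].

[8.75, 10.87]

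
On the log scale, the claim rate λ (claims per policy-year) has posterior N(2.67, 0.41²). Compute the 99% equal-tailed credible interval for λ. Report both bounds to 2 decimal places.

[5.02, 41.52]

On the log scale the 99% interval is 2.67 ± 2.576 × 0.41 = [1.6139, 3.7261].
Exponentiate: [e^1.6139, e^3.7261] = [5.02, 41.52].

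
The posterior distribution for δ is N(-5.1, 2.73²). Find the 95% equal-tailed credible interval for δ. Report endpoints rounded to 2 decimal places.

[-10.45, 0.25]

The posterior is symmetric, so the 95% equal-tailed interval is δ = -5.1 ± z·2.73 with z = 1.960.
Half-width: 1.960 × 2.73 = 5.35.
-5.1 − 5.35 = -10.45; -5.1 + 5.35 = 0.25.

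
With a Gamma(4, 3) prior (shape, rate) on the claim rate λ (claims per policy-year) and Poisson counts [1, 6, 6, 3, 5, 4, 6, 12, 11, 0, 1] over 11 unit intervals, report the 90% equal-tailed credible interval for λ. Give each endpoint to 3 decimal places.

Posterior: Gamma(4+55, 3+11) = Gamma(59, 14) (shape, rate).
Equal-tailed 90% interval: Gamma(59, 14) quantiles at 0.05 and 0.95.
Posterior mean ≈ 4.214, SD ≈ 0.549; a Normal approximation gives roughly [3.312, 5.117].
Exact: lower = 3.354; upper = 5.155.

[3.354, 5.155]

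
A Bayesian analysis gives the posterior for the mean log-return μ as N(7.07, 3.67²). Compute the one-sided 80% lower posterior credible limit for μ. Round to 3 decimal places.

Need L with P(μ ≥ L) = 0.80: L = 7.07 − z_{0.2}·3.67.
z = 0.842; L = 7.07 − 0.842 × 3.67 = 3.981.

3.981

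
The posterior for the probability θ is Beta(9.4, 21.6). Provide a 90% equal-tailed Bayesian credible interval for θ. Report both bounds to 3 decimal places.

Posterior: Beta(9.4, 21.6).
Equal-tailed 90% interval: the 0.05 and 0.95 quantiles of Beta(9.4, 21.6).
Posterior mean ≈ 0.303, SD ≈ 0.081; a Normal approximation gives roughly [0.170, 0.437].
Exact: F⁻¹(0.05) = 0.177; F⁻¹(0.95) = 0.444.

[0.177, 0.444]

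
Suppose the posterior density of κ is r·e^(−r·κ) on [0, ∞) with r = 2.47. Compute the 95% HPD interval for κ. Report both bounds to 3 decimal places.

The exponential density is strictly decreasing on [0, ∞), so the HPD interval is anchored at 0: [0, q] with P(κ ≤ q) = 0.95.
q = −ln(1 − 0.95) / 2.47 = 2.9957 / 2.47 = 1.213.

[0.000, 1.213]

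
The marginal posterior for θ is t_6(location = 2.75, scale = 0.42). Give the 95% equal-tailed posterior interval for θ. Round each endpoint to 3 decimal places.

The t_6 distribution is symmetric; the 95% interval is 2.75 ± t·0.42 with t_{0.975,6} = 2.447.
Half-width: 2.447 × 0.42 = 1.028.
2.75 − 1.028 = 1.722; 2.75 + 1.028 = 3.778.

[1.722, 3.778]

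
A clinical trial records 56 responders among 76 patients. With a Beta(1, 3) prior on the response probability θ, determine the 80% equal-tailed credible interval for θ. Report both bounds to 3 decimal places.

[0.647, 0.776]

Posterior: Beta(1+56, 3+20) = Beta(57, 23).
Equal-tailed 80% interval: the 0.1 and 0.9 quantiles of Beta(57, 23).
Posterior mean ≈ 0.713, SD ≈ 0.050; a Normal approximation gives roughly [0.648, 0.777].
Exact: F⁻¹(0.1) = 0.647; F⁻¹(0.9) = 0.776.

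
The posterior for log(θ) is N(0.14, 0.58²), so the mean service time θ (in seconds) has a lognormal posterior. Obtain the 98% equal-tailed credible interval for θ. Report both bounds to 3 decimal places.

[0.298, 4.434]

On the log scale the 98% interval is 0.14 ± 2.326 × 0.58 = [-1.2093, 1.4893].
Exponentiate: [e^-1.2093, e^1.4893] = [0.298, 4.434].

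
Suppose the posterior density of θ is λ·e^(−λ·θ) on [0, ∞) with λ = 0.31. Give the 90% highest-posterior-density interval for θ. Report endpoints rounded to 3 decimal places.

The exponential density is strictly decreasing on [0, ∞), so the HPD interval is anchored at 0: [0, q] with P(θ ≤ q) = 0.90.
q = −ln(1 − 0.90) / 0.31 = 2.3026 / 0.31 = 7.428.

[0.000, 7.428]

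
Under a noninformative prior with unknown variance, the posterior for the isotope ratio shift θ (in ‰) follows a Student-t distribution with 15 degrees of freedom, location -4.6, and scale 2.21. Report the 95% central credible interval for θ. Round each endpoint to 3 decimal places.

[-9.311, 0.111]

The t_15 distribution is symmetric; the 95% interval is -4.6 ± t·2.21 with t_{0.975,15} = 2.131.
Half-width: 2.131 × 2.21 = 4.711.
-4.6 − 4.711 = -9.311; -4.6 + 4.711 = 0.111.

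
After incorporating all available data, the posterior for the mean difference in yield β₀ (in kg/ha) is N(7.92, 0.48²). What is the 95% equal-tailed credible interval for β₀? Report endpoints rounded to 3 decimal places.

[6.979, 8.861]

The posterior is symmetric, so the 95% equal-tailed interval is β₀ = 7.92 ± z·0.48 with z = 1.960.
Half-width: 1.960 × 0.48 = 0.941.
7.92 − 0.941 = 6.979; 7.92 + 0.941 = 8.861.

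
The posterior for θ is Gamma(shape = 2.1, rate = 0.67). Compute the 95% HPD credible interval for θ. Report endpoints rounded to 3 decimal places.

[0.088, 7.363]

The posterior is unimodal and skewed, so the HPD interval has equal density at both endpoints and is the shortest 95% interval.
Solving f(0.088) = f(7.363) with F(7.363) − F(0.088) = 0.95 gives [0.088, 7.363].
For comparison, the equal-tailed interval is [0.409, 8.573]; the HPD is narrower and shifted toward the mode.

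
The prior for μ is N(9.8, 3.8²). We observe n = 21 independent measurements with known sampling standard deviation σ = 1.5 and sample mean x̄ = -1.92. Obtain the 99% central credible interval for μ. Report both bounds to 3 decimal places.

Posterior precision = 1/3.8² + 21/1.5² = 0.0693 + 9.3333 = 9.4026, so posterior SD = 0.3261.
Posterior mean = (9.8/3.8² + 21·-1.92/1.5²) / 9.4026 = -1.8337.
Interval: -1.8337 ± 2.576 × 0.3261 → [-2.674, -0.994].

[-2.674, -0.994]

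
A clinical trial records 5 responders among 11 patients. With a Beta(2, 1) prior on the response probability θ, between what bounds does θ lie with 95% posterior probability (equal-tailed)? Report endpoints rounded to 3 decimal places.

Posterior: Beta(2+5, 1+6) = Beta(7, 7).
Equal-tailed 95% interval: the 0.025 and 0.975 quantiles of Beta(7, 7).
Posterior mean ≈ 0.500, SD ≈ 0.129; a Normal approximation gives roughly [0.247, 0.753].
Exact: F⁻¹(0.025) = 0.251; F⁻¹(0.975) = 0.749.

[0.251, 0.749]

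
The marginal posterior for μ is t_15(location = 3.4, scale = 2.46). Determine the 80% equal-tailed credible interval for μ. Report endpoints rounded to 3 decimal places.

The t_15 distribution is symmetric; the 80% interval is 3.4 ± t·2.46 with t_{0.9,15} = 1.341.
Half-width: 1.341 × 2.46 = 3.298.
3.4 − 3.298 = 0.102; 3.4 + 3.298 = 6.698.

[0.102, 6.698]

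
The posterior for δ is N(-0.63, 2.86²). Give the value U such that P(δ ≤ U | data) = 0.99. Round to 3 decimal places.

Need U with P(δ ≤ U) = 0.99: U = -0.63 + z_{0.01}·2.86.
z = 2.326; U = -0.63 + 2.326 × 2.86 = 6.023.

6.023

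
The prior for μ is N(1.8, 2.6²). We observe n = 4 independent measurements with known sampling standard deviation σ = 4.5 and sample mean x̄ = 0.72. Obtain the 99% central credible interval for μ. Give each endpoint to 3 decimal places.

[-3.200, 5.565]

Posterior precision = 1/2.6² + 4/4.5² = 0.1479 + 0.1975 = 0.3455, so posterior SD = 1.7014.
Posterior mean = (1.8/2.6² + 4·0.72/4.5²) / 0.3455 = 1.1825.
Interval: 1.1825 ± 2.576 × 1.7014 → [-3.200, 5.565].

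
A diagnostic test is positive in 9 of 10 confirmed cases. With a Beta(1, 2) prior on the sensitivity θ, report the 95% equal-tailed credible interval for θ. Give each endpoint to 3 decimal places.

[0.516, 0.945]

Posterior: Beta(1+9, 2+1) = Beta(10, 3).
Equal-tailed 95% interval: the 0.025 and 0.975 quantiles of Beta(10, 3).
Posterior mean ≈ 0.769, SD ≈ 0.113; a Normal approximation gives roughly [0.549, 0.990].
Exact: F⁻¹(0.025) = 0.516; F⁻¹(0.975) = 0.945.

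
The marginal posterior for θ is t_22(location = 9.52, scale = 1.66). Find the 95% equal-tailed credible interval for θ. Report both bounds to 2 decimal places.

[6.08, 12.96]

The t_22 distribution is symmetric; the 95% interval is 9.52 ± t·1.66 with t_{0.975,22} = 2.074.
Half-width: 2.074 × 1.66 = 3.44.
9.52 − 3.44 = 6.08; 9.52 + 3.44 = 12.96.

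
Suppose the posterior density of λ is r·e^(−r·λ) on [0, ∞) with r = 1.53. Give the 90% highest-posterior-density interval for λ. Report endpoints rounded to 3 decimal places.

[0.000, 1.505]

The exponential density is strictly decreasing on [0, ∞), so the HPD interval is anchored at 0: [0, q] with P(λ ≤ q) = 0.90.
q = −ln(1 − 0.90) / 1.53 = 2.3026 / 1.53 = 1.505.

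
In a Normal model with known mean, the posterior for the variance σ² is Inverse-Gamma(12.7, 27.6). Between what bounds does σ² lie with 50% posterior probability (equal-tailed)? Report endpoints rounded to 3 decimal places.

Inverse-Gamma(12.7, 27.6) quantiles: F⁻¹(0.25) and F⁻¹(0.75).
Equivalently, 1/σ² ~ Gamma(12.7, rate = 27.6); invert its 0.75 and 0.25 quantiles.
Posterior mean ≈ 2.359, SD ≈ 0.721; a Normal approximation gives roughly [1.873, 2.845].
Exact: lower = 1.854; upper = 2.719.

[1.854, 2.719]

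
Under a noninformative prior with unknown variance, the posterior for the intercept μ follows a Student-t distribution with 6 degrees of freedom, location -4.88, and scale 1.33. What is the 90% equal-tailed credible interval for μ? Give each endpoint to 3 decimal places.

[-7.464, -2.296]

The t_6 distribution is symmetric; the 90% interval is -4.88 ± t·1.33 with t_{0.95,6} = 1.943.
Half-width: 1.943 × 1.33 = 2.584.
-4.88 − 2.584 = -7.464; -4.88 + 2.584 = -2.296.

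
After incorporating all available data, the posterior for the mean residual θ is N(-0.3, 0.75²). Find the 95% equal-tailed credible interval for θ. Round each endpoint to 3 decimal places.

[-1.770, 1.170]

The posterior is symmetric, so the 95% equal-tailed interval is θ = -0.3 ± z·0.75 with z = 1.960.
Half-width: 1.960 × 0.75 = 1.470.
-0.3 − 1.470 = -1.770; -0.3 + 1.470 = 1.170.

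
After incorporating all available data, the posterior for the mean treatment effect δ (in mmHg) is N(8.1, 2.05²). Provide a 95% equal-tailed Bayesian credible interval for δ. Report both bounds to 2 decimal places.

The posterior is symmetric, so the 95% equal-tailed interval is δ = 8.1 ± z·2.05 with z = 1.960.
Half-width: 1.960 × 2.05 = 4.02.
8.1 − 4.02 = 4.08; 8.1 + 4.02 = 12.12.

[4.08, 12.12]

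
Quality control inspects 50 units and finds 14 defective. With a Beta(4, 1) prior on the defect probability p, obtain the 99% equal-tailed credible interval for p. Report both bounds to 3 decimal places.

[0.180, 0.498]

Posterior: Beta(4+14, 1+36) = Beta(18, 37).
Equal-tailed 99% interval: the 0.005 and 0.995 quantiles of Beta(18, 37).
Posterior mean ≈ 0.327, SD ≈ 0.063; a Normal approximation gives roughly [0.166, 0.489].
Exact: F⁻¹(0.005) = 0.180; F⁻¹(0.995) = 0.498.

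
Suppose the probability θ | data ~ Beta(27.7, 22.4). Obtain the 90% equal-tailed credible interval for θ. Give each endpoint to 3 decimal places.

Posterior: Beta(27.7, 22.4).
Equal-tailed 90% interval: the 0.05 and 0.95 quantiles of Beta(27.7, 22.4).
Posterior mean ≈ 0.553, SD ≈ 0.070; a Normal approximation gives roughly [0.438, 0.667].
Exact: F⁻¹(0.05) = 0.437; F⁻¹(0.95) = 0.666.

[0.437, 0.666]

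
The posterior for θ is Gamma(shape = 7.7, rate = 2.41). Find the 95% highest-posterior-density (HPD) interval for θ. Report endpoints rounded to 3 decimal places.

[1.155, 5.487]

The posterior is unimodal and skewed, so the HPD interval has equal density at both endpoints and is the shortest 95% interval.
Solving f(1.155) = f(5.487) with F(5.487) − F(1.155) = 0.95 gives [1.155, 5.487].
For comparison, the equal-tailed interval is [1.352, 5.816]; the HPD is narrower and shifted toward the mode.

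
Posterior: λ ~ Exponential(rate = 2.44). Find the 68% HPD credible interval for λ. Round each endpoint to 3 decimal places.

[0.000, 0.467]

The exponential density is strictly decreasing on [0, ∞), so the HPD interval is anchored at 0: [0, q] with P(λ ≤ q) = 0.68.
q = −ln(1 − 0.68) / 2.44 = 1.1394 / 2.44 = 0.467.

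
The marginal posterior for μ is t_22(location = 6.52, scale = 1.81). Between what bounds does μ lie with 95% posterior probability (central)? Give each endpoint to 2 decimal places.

The t_22 distribution is symmetric; the 95% interval is 6.52 ± t·1.81 with t_{0.975,22} = 2.074.
Half-width: 2.074 × 1.81 = 3.75.
6.52 − 3.75 = 2.77; 6.52 + 3.75 = 10.27.

[2.77, 10.27]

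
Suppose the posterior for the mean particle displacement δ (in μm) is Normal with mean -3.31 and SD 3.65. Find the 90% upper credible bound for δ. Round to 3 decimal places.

1.368

Need U with P(δ ≤ U) = 0.90: U = -3.31 + z_{0.1}·3.65.
z = 1.282; U = -3.31 + 1.282 × 3.65 = 1.368.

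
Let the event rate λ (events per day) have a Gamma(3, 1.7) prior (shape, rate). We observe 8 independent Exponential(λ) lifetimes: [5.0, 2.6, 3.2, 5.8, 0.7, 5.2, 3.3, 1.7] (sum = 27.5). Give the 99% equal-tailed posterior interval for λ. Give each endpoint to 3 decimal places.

Posterior: Gamma(3+8, 1.7+27.5) = Gamma(11, 29.2) (shape, rate).
Equal-tailed 99% interval: Gamma(11, 29.2) quantiles at 0.005 and 0.995.
Posterior mean ≈ 0.377, SD ≈ 0.114; a Normal approximation gives roughly [0.084, 0.669].
Exact: lower = 0.148; upper = 0.733.

[0.148, 0.733]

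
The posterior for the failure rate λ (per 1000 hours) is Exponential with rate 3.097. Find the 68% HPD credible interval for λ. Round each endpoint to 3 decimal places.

The exponential density is strictly decreasing on [0, ∞), so the HPD interval is anchored at 0: [0, q] with P(λ ≤ q) = 0.68.
q = −ln(1 − 0.68) / 3.097 = 1.1394 / 3.097 = 0.368.

[0.000, 0.368]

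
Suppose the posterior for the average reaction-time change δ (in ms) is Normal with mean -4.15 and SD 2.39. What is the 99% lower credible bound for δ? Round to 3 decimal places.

-9.710

Need L with P(δ ≥ L) = 0.99: L = -4.15 − z_{0.01}·2.39.
z = 2.326; L = -4.15 − 2.326 × 2.39 = -9.710.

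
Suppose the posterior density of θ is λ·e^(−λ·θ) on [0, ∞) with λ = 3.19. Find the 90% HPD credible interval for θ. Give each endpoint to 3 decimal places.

The exponential density is strictly decreasing on [0, ∞), so the HPD interval is anchored at 0: [0, q] with P(θ ≤ q) = 0.90.
q = −ln(1 − 0.90) / 3.19 = 2.3026 / 3.19 = 0.722.

[0.000, 0.722]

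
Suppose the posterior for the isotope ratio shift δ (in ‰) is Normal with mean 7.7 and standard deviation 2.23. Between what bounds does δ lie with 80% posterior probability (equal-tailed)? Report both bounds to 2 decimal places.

The posterior is symmetric, so the 80% equal-tailed interval is δ = 7.7 ± z·2.23 with z = 1.282.
Half-width: 1.282 × 2.23 = 2.86.
7.7 − 2.86 = 4.84; 7.7 + 2.86 = 10.56.

[4.84, 10.56]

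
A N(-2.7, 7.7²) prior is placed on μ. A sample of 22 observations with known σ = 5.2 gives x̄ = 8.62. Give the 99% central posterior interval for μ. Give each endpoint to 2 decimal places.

[5.56, 11.22]

Posterior precision = 1/7.7² + 22/5.2² = 0.0169 + 0.8136 = 0.8305, so posterior SD = 1.0973.
Posterior mean = (-2.7/7.7² + 22·8.62/5.2²) / 0.8305 = 8.3901.
Interval: 8.3901 ± 2.576 × 1.0973 → [5.56, 11.22].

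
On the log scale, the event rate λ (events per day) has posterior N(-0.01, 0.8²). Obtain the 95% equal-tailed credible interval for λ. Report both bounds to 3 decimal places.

On the log scale the 95% interval is -0.01 ± 1.960 × 0.8 = [-1.5780, 1.5580].
Exponentiate: [e^-1.5780, e^1.5580] = [0.206, 4.749].

[0.206, 4.749]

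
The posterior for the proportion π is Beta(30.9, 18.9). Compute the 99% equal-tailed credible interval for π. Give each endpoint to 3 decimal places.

[0.439, 0.784]

Posterior: Beta(30.9, 18.9).
Equal-tailed 99% interval: the 0.005 and 0.995 quantiles of Beta(30.9, 18.9).
Posterior mean ≈ 0.620, SD ≈ 0.068; a Normal approximation gives roughly [0.445, 0.796].
Exact: F⁻¹(0.005) = 0.439; F⁻¹(0.995) = 0.784.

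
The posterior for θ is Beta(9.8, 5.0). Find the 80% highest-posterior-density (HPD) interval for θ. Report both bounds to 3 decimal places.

The posterior is unimodal and skewed, so the HPD interval has equal density at both endpoints and is the shortest 80% interval.
Solving f(0.520) = f(0.827) with F(0.827) − F(0.520) = 0.80 gives [0.520, 0.827].
For comparison, the equal-tailed interval is [0.502, 0.812]; the HPD is narrower and shifted toward the mode.

[0.520, 0.827]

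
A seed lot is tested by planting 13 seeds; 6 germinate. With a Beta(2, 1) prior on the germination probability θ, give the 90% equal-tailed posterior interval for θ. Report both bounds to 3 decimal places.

Posterior: Beta(2+6, 1+7) = Beta(8, 8).
Equal-tailed 90% interval: the 0.05 and 0.95 quantiles of Beta(8, 8).
Posterior mean ≈ 0.500, SD ≈ 0.121; a Normal approximation gives roughly [0.301, 0.699].
Exact: F⁻¹(0.05) = 0.300; F⁻¹(0.95) = 0.700.

[0.300, 0.700]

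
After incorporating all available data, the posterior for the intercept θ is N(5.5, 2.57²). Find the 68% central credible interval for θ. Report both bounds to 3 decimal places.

The posterior is symmetric, so the 68% equal-tailed interval is θ = 5.5 ± z·2.57 with z = 0.994.
Half-width: 0.994 × 2.57 = 2.556.
5.5 − 2.556 = 2.944; 5.5 + 2.556 = 8.056.

[2.944, 8.056]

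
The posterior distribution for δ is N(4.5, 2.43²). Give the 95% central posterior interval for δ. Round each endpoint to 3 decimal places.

[-0.263, 9.263]

The posterior is symmetric, so the 95% equal-tailed interval is δ = 4.5 ± z·2.43 with z = 1.960.
Half-width: 1.960 × 2.43 = 4.763.
4.5 − 4.763 = -0.263; 4.5 + 4.763 = 9.263.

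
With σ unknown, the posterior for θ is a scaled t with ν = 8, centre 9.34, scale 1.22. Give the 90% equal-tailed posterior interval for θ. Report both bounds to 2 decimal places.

[7.07, 11.61]

The t_8 distribution is symmetric; the 90% interval is 9.34 ± t·1.22 with t_{0.95,8} = 1.860.
Half-width: 1.860 × 1.22 = 2.27.
9.34 − 2.27 = 7.07; 9.34 + 2.27 = 11.61.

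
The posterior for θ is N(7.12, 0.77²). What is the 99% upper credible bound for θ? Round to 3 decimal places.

8.911

Need U with P(θ ≤ U) = 0.99: U = 7.12 + z_{0.01}·0.77.
z = 2.326; U = 7.12 + 2.326 × 0.77 = 8.911.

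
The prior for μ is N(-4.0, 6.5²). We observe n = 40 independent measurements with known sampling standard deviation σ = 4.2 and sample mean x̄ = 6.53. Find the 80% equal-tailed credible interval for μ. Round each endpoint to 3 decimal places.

Posterior precision = 1/6.5² + 40/4.2² = 0.0237 + 2.2676 = 2.2912, so posterior SD = 0.6606.
Posterior mean = (-4.0/6.5² + 40·6.53/4.2²) / 2.2912 = 6.4212.
Interval: 6.4212 ± 1.282 × 0.6606 → [5.575, 7.268].

[5.575, 7.268]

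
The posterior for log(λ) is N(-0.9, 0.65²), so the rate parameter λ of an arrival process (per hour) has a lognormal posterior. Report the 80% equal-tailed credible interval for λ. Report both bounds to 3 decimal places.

On the log scale the 80% interval is -0.9 ± 1.282 × 0.65 = [-1.7330, -0.0670].
Exponentiate: [e^-1.7330, e^-0.0670] = [0.177, 0.935].

[0.177, 0.935]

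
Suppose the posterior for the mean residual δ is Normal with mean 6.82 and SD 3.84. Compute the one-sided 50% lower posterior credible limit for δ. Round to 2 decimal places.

6.82

Need L with P(δ ≥ L) = 0.50: L = 6.82 − z_{0.5}·3.84.
z = 0.000; L = 6.82 − 0.000 × 3.84 = 6.82.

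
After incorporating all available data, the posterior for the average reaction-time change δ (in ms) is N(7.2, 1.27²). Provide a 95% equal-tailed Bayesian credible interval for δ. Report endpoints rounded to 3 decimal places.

The posterior is symmetric, so the 95% equal-tailed interval is δ = 7.2 ± z·1.27 with z = 1.960.
Half-width: 1.960 × 1.27 = 2.489.
7.2 − 2.489 = 4.711; 7.2 + 2.489 = 9.689.

[4.711, 9.689]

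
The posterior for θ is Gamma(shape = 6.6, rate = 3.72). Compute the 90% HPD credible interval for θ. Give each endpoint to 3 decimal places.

The posterior is unimodal and skewed, so the HPD interval has equal density at both endpoints and is the shortest 90% interval.
Solving f(0.677) = f(2.830) with F(2.830) − F(0.677) = 0.90 gives [0.677, 2.830].
For comparison, the equal-tailed interval is [0.810, 3.041]; the HPD is narrower and shifted toward the mode.

[0.677, 2.830]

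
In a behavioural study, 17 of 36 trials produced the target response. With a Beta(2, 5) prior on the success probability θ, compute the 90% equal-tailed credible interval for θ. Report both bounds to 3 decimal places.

Posterior: Beta(2+17, 5+19) = Beta(19, 24).
Equal-tailed 90% interval: the 0.05 and 0.95 quantiles of Beta(19, 24).
Posterior mean ≈ 0.442, SD ≈ 0.075; a Normal approximation gives roughly [0.319, 0.565].
Exact: F⁻¹(0.05) = 0.320; F⁻¹(0.95) = 0.567.

[0.320, 0.567]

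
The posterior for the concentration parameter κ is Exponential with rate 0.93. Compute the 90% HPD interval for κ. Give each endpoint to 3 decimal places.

The exponential density is strictly decreasing on [0, ∞), so the HPD interval is anchored at 0: [0, q] with P(κ ≤ q) = 0.90.
q = −ln(1 − 0.90) / 0.93 = 2.3026 / 0.93 = 2.476.

[0.000, 2.476]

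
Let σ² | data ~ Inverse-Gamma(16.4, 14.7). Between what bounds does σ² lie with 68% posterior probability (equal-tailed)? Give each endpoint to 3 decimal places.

Inverse-Gamma(16.4, 14.7) quantiles: F⁻¹(0.16) and F⁻¹(0.84).
Equivalently, 1/σ² ~ Gamma(16.4, rate = 14.7); invert its 0.84 and 0.16 quantiles.
Posterior mean ≈ 0.955, SD ≈ 0.252; a Normal approximation gives roughly [0.704, 1.205].
Exact: lower = 0.721; upper = 1.184.

[0.721, 1.184]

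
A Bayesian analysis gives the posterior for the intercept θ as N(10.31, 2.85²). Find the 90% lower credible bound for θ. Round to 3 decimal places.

Need L with P(θ ≥ L) = 0.90: L = 10.31 − z_{0.1}·2.85.
z = 1.282; L = 10.31 − 1.282 × 2.85 = 6.658.

6.658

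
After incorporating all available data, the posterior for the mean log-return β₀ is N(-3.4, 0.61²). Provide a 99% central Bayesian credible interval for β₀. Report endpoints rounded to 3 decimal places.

The posterior is symmetric, so the 99% equal-tailed interval is β₀ = -3.4 ± z·0.61 with z = 2.576.
Half-width: 2.576 × 0.61 = 1.571.
-3.4 − 1.571 = -4.971; -3.4 + 1.571 = -1.829.

[-4.971, -1.829]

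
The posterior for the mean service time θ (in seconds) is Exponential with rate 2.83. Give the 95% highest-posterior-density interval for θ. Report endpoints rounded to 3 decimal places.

[0.000, 1.059]

The exponential density is strictly decreasing on [0, ∞), so the HPD interval is anchored at 0: [0, q] with P(θ ≤ q) = 0.95.
q = −ln(1 − 0.95) / 2.83 = 2.9957 / 2.83 = 1.059.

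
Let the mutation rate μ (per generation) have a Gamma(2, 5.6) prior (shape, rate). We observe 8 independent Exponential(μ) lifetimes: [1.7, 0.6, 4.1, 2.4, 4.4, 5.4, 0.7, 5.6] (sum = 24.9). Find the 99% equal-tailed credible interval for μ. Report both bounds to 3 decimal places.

Posterior: Gamma(2+8, 5.6+24.9) = Gamma(10, 30.5) (shape, rate).
Equal-tailed 99% interval: Gamma(10, 30.5) quantiles at 0.005 and 0.995.
Posterior mean ≈ 0.328, SD ≈ 0.104; a Normal approximation gives roughly [0.061, 0.595].
Exact: lower = 0.122; upper = 0.656.

[0.122, 0.656]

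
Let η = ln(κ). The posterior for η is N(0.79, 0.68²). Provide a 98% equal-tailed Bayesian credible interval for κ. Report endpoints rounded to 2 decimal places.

On the log scale the 98% interval is 0.79 ± 2.326 × 0.68 = [-0.7919, 2.3719].
Exponentiate: [e^-0.7919, e^2.3719] = [0.45, 10.72].

[0.45, 10.72]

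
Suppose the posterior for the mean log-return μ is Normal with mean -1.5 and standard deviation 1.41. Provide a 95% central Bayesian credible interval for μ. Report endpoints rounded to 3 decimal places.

[-4.264, 1.264]

The posterior is symmetric, so the 95% equal-tailed interval is μ = -1.5 ± z·1.41 with z = 1.960.
Half-width: 1.960 × 1.41 = 2.764.
-1.5 − 2.764 = -4.264; -1.5 + 2.764 = 1.264.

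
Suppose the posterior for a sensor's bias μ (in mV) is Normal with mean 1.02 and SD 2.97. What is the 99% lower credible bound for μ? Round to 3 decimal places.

Need L with P(μ ≥ L) = 0.99: L = 1.02 − z_{0.01}·2.97.
z = 2.326; L = 1.02 − 2.326 × 2.97 = -5.889.

-5.889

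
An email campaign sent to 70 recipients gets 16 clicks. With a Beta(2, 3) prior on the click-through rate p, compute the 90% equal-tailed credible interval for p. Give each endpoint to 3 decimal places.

Posterior: Beta(2+16, 3+54) = Beta(18, 57).
Equal-tailed 90% interval: the 0.05 and 0.95 quantiles of Beta(18, 57).
Posterior mean ≈ 0.240, SD ≈ 0.049; a Normal approximation gives roughly [0.159, 0.321].
Exact: F⁻¹(0.05) = 0.164; F⁻¹(0.95) = 0.324.

[0.164, 0.324]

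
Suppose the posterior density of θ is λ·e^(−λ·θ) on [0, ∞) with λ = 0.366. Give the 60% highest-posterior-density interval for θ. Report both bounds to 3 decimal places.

[0.000, 2.504]

The exponential density is strictly decreasing on [0, ∞), so the HPD interval is anchored at 0: [0, q] with P(θ ≤ q) = 0.60.
q = −ln(1 − 0.60) / 0.366 = 0.9163 / 0.366 = 2.504.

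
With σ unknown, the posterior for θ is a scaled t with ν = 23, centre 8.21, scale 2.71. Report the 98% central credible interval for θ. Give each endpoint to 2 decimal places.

[1.44, 14.98]

The t_23 distribution is symmetric; the 98% interval is 8.21 ± t·2.71 with t_{0.99,23} = 2.500.
Half-width: 2.500 × 2.71 = 6.77.
8.21 − 6.77 = 1.44; 8.21 + 6.77 = 14.98.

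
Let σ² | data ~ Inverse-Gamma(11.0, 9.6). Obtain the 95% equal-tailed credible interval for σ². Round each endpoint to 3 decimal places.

[0.522, 1.748]

Inverse-Gamma(11.0, 9.6) quantiles: F⁻¹(0.025) and F⁻¹(0.975).
Equivalently, 1/σ² ~ Gamma(11.0, rate = 9.6); invert its 0.975 and 0.025 quantiles.
Posterior mean ≈ 0.960, SD ≈ 0.320; a Normal approximation gives roughly [0.333, 1.587].
Exact: lower = 0.522; upper = 1.748.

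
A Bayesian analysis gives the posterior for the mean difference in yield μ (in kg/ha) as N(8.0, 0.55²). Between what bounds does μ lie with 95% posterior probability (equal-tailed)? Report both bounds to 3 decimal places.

[6.922, 9.078]

The posterior is symmetric, so the 95% equal-tailed interval is μ = 8.0 ± z·0.55 with z = 1.960.
Half-width: 1.960 × 0.55 = 1.078.
8.0 − 1.078 = 6.922; 8.0 + 1.078 = 9.078.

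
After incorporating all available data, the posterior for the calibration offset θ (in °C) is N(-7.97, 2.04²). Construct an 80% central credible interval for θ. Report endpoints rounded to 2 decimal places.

The posterior is symmetric, so the 80% equal-tailed interval is θ = -7.97 ± z·2.04 with z = 1.282.
Half-width: 1.282 × 2.04 = 2.61.
-7.97 − 2.61 = -10.58; -7.97 + 2.61 = -5.36.

[-10.58, -5.36]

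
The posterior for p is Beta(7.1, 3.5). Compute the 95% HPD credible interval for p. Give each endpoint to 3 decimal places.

[0.402, 0.921]

The posterior is unimodal and skewed, so the HPD interval has equal density at both endpoints and is the shortest 95% interval.
Solving f(0.402) = f(0.921) with F(0.921) − F(0.402) = 0.95 gives [0.402, 0.921].
For comparison, the equal-tailed interval is [0.376, 0.903]; the HPD is narrower and shifted toward the mode.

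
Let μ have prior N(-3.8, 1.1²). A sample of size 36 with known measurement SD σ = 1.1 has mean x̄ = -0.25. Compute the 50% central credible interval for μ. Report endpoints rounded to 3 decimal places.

Posterior precision = 1/1.1² + 36/1.1² = 0.8264 + 29.7521 = 30.5785, so posterior SD = 0.1808.
Posterior mean = (-3.8/1.1² + 36·-0.25/1.1²) / 30.5785 = -0.3459.
Interval: -0.3459 ± 0.674 × 0.1808 → [-0.468, -0.224].

[-0.468, -0.224]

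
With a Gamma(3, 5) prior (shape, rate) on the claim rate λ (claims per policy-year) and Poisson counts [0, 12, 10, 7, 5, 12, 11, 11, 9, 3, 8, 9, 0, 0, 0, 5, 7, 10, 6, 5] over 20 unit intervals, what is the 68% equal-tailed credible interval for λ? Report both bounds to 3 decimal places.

[4.862, 5.778]

Posterior: Gamma(3+130, 5+20) = Gamma(133, 25) (shape, rate).
Equal-tailed 68% interval: Gamma(133, 25) quantiles at 0.16 and 0.84.
Posterior mean ≈ 5.320, SD ≈ 0.461; a Normal approximation gives roughly [4.861, 5.779].
Exact: lower = 4.862; upper = 5.778.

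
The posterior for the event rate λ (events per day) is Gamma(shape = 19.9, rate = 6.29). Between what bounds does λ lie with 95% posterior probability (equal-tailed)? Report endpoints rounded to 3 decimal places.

Posterior: Gamma(shape 19.9, rate 6.29).
Equal-tailed 95% interval: Gamma(19.9, 6.29) quantiles at 0.025 and 0.975.
Posterior mean ≈ 3.164, SD ≈ 0.709; a Normal approximation gives roughly [1.774, 4.554].
Exact: lower = 1.930; upper = 4.698.

[1.930, 4.698]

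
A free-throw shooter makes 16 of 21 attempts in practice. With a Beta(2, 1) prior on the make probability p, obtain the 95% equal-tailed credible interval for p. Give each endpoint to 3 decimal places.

[0.563, 0.898]

Posterior: Beta(2+16, 1+5) = Beta(18, 6).
Equal-tailed 95% interval: the 0.025 and 0.975 quantiles of Beta(18, 6).
Posterior mean ≈ 0.750, SD ≈ 0.087; a Normal approximation gives roughly [0.580, 0.920].
Exact: F⁻¹(0.025) = 0.563; F⁻¹(0.975) = 0.898.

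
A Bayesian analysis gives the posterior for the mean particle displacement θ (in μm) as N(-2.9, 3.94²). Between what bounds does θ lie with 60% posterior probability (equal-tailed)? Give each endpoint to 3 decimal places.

The posterior is symmetric, so the 60% equal-tailed interval is θ = -2.9 ± z·3.94 with z = 0.842.
Half-width: 0.842 × 3.94 = 3.316.
-2.9 − 3.316 = -6.216; -2.9 + 3.316 = 0.416.

[-6.216, 0.416]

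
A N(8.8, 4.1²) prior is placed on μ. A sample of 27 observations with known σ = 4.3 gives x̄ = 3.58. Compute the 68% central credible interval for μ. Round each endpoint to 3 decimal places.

Posterior precision = 1/4.1² + 27/4.3² = 0.0595 + 1.4602 = 1.5197, so posterior SD = 0.8112.
Posterior mean = (8.8/4.1² + 27·3.58/4.3²) / 1.5197 = 3.7843.
Interval: 3.7843 ± 0.994 × 0.8112 → [2.978, 4.591].

[2.978, 4.591]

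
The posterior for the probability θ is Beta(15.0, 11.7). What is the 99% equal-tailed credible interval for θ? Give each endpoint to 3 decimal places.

[0.319, 0.788]

Posterior: Beta(15.0, 11.7).
Equal-tailed 99% interval: the 0.005 and 0.995 quantiles of Beta(15.0, 11.7).
Posterior mean ≈ 0.562, SD ≈ 0.094; a Normal approximation gives roughly [0.319, 0.805].
Exact: F⁻¹(0.005) = 0.319; F⁻¹(0.995) = 0.788.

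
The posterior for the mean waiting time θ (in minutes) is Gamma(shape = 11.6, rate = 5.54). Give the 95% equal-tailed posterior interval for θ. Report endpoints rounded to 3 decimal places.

Posterior: Gamma(shape 11.6, rate 5.54).
Equal-tailed 95% interval: Gamma(11.6, 5.54) quantiles at 0.025 and 0.975.
Posterior mean ≈ 2.094, SD ≈ 0.615; a Normal approximation gives roughly [0.889, 3.299].
Exact: lower = 1.068; upper = 3.460.

[1.068, 3.460]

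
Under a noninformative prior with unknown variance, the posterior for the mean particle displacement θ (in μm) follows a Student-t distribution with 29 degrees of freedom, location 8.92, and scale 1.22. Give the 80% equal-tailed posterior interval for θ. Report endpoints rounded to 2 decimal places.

[7.32, 10.52]

The t_29 distribution is symmetric; the 80% interval is 8.92 ± t·1.22 with t_{0.9,29} = 1.311.
Half-width: 1.311 × 1.22 = 1.60.
8.92 − 1.60 = 7.32; 8.92 + 1.60 = 10.52.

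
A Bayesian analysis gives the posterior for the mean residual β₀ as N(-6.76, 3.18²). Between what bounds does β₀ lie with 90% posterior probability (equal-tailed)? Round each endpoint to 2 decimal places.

The posterior is symmetric, so the 90% equal-tailed interval is β₀ = -6.76 ± z·3.18 with z = 1.645.
Half-width: 1.645 × 3.18 = 5.23.
-6.76 − 5.23 = -11.99; -6.76 + 5.23 = -1.53.

[-11.99, -1.53]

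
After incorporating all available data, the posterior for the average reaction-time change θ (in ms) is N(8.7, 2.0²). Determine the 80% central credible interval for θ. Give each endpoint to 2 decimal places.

The posterior is symmetric, so the 80% equal-tailed interval is θ = 8.7 ± z·2.0 with z = 1.282.
Half-width: 1.282 × 2.0 = 2.56.
8.7 − 2.56 = 6.14; 8.7 + 2.56 = 11.26.

[6.14, 11.26]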